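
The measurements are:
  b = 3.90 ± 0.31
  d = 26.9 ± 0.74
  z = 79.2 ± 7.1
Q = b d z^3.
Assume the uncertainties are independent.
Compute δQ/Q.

Products/powers → add relative errors in quadrature, weighted by exponent:
  (1·δb/b)² = (1×0.0795)² = 0.00632;  (1·δd/d)² = (1×0.0275)² = 0.000757;  (3·δz/z)² = (3×0.0896)² = 0.0723
δQ/Q = √(0.0794) = 0.282

0.282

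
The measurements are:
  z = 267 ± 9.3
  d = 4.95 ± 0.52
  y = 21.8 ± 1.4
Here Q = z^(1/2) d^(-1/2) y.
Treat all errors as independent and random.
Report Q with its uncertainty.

Products/powers → add relative errors in quadrature, weighted by exponent:
  (½·δz/z)² = (0.5×0.0348)² = 0.000303;  (−½·δd/d)² = (-0.5×0.105)² = 0.00276;  (1·δy/y)² = (1×0.0642)² = 0.00412
δQ/Q = √(0.00719) = 0.0848
Q = 160, so δQ = 0.0848 × 160 = 13.6.

160 ± 13.6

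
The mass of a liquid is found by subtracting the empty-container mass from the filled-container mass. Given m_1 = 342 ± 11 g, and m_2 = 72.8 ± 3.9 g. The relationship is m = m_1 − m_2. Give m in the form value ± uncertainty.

Sums and differences: (δm)² = Σ (cᵢ δxᵢ)².
  (δm_1)² = 121;  (δm_2)² = 15.2
δm = √(136) = 11.7 g
m = 269 g.

269 ± 11.7 g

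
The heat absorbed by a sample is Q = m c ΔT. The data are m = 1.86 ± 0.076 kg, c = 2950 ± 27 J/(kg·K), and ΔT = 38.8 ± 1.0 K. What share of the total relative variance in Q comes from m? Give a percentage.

69.1%

(δQ/Q)² = (1·δm/m)² + (1·δc/c)² + (1·δΔT/ΔT)²
  m term: (1×0.0409)² = 0.00167
  c term: (1×0.00915)² = 8.38e-05
  ΔT term: (1×0.0258)² = 0.000664
Total = 0.00242. Share from m = 0.00167/0.00242 = 0.691.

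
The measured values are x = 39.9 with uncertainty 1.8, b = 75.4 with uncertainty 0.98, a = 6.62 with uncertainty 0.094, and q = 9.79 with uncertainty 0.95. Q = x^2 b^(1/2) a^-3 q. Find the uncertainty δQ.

65.0

Since Q is a product/quotient, work with relative uncertainties:
  (2·δx/x)² = (2×0.0451)² = 0.00814;  (½·δb/b)² = (0.5×0.0130)² = 4.22e-05;  (-3·δa/a)² = (-3×0.0142)² = 0.00181;  (1·δq/q)² = (1×0.0970)² = 0.00942
δQ/Q = √(0.0194) = 0.139
Q = 466, so δQ = 0.139 × 466 = 65.0.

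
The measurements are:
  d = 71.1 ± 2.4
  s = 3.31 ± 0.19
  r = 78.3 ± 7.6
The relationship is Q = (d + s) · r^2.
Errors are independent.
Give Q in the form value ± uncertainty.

(4.56 ± 0.898) × 10^5

Let u = d + s = 74.4. δu = √(δd² + δs²) = √(5.76 + 0.0361) = 2.41, so δu/u = 0.0324.
Q is then a monomial in u, r:
δQ/Q = √((δu/u)² + (2·δr/r)²) = √(0.00105 + 0.0377) = 0.197
Q = 4.56e+05, so δQ = 0.197 × 4.56e+05 = 89800.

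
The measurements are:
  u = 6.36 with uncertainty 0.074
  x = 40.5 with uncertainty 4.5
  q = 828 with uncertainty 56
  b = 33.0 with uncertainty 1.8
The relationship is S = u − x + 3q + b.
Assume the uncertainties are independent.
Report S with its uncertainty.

2480 ± 168

Each term contributes (cᵢ δxᵢ)² to (δS)²:
  (δu)² = 0.00548;  (δx)² = 20.2;  (3·δq)² = 28200;  (δb)² = 3.24
δS = √(28200) = 168
S = 2480.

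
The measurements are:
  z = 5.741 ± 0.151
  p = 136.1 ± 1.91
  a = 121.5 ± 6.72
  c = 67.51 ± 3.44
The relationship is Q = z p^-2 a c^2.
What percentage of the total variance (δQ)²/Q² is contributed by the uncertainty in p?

5.28%

(δQ/Q)² = (1·δz/z)² + (-2·δp/p)² + (1·δa/a)² + (2·δc/c)²
  z term: (1×0.0263)² = 0.000692
  p term: (-2×0.0140)² = 0.000788
  a term: (1×0.0553)² = 0.00306
  c term: (2×0.0510)² = 0.0104
Total = 0.0149. Share from p = 0.000788/0.0149 = 0.0528.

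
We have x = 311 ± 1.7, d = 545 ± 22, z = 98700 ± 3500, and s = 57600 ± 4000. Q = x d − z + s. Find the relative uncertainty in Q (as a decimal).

Let p = x·d = 1.69e+05. δp/p = √((1·δx/x)² + (1·δd/d)²) = √(2.99e-05 + 0.00163) = 0.0407, so δp = 6900.
Q = p − z + s: δQ = √(δp² + δz² + δs²) = √(4.77e+07 + 1.22e+07 + 1.6e+07) = 8710
Q = 1.28e+05, so δQ/Q = 8710/1.28e+05 = 0.0679.

0.0679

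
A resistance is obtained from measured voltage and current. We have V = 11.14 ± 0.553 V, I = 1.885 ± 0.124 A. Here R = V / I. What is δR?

0.487 Ω

For a monomial R ∝ V, I^-1, fractional errors add in quadrature:
  (1·δV/V)² = (1×0.0496)² = 0.00246;  (-1·δI/I)² = (-1×0.0658)² = 0.00433
δR/R = √(0.00679) = 0.0824
R = 5.910 Ω, so δR = 0.0824 × 5.910 = 0.487 Ω.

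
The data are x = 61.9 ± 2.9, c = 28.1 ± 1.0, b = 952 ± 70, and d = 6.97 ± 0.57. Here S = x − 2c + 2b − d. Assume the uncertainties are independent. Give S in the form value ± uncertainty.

1900 ± 140

S is a linear combination, so absolute uncertainties add in quadrature:
  (δx)² = 8.41;  (2·δc)² = 4.00;  (2·δb)² = 19600;  (δd)² = 0.325
δS = √(19600) = 140
S = 1900.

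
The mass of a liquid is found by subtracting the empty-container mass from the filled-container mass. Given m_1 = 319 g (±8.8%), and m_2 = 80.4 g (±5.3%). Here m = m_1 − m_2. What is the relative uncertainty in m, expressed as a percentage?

11.9%

Each term contributes (cᵢ δxᵢ)² to (δm)²:
  (δm_1)² = 788;  (δm_2)² = 18.2
δm = √(806) = 28.4 g
m = 239 g, so δm/m = 28.4/239 = 0.119.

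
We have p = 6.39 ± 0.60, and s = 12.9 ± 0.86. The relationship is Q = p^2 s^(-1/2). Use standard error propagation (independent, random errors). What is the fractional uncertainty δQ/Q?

Since Q is a product/quotient, work with relative uncertainties:
  (2·δp/p)² = (2×0.0939)² = 0.0353;  (−½·δs/s)² = (-0.5×0.0667)² = 0.00111
δQ/Q = √(0.0364) = 0.191

0.191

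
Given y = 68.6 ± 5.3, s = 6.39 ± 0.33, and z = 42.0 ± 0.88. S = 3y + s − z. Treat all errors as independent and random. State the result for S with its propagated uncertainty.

For a sum/difference, combine absolute errors in quadrature:
  (3·δy)² = 253;  (δs)² = 0.109;  (δz)² = 0.774
δS = √(254) = 15.9
S = 170.

170 ± 15.9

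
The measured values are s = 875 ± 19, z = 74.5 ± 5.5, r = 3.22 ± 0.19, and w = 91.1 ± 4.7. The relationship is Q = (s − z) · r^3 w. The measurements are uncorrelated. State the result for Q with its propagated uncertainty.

Let u = s − z = 800. δu = √(δs² + δz²) = √(361 + 30.2) = 19.8, so δu/u = 0.0247.
Q is then a monomial in u, r, w:
δQ/Q = √((δu/u)² + (3·δr/r)² + (1·δw/w)²) = √(0.000611 + 0.0313 + 0.00266) = 0.186
Q = 2.43e+06, so δQ = 0.186 × 2.43e+06 = 4.53e+05.

(2.43 ± 0.453) × 10^6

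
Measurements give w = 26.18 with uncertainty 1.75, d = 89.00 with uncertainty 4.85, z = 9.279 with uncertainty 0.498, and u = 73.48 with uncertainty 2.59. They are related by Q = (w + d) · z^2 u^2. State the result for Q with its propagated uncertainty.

Let h = w + d = 115.2. δh = √(δw² + δd²) = √(3.06 + 23.5) = 5.16, so δh/h = 0.0448.
Q is then a monomial in h, z, u:
δQ/Q = √((δh/h)² + (2·δz/z)² + (2·δu/u)²) = √(0.00200 + 0.0115 + 0.00497) = 0.136
Q = 5.354e+07, so δQ = 0.136 × 5.354e+07 = 7.28e+06.

(5.354 ± 0.728) × 10^7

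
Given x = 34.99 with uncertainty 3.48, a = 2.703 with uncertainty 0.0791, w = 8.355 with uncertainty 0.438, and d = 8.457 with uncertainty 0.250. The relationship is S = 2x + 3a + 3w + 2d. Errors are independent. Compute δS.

Each term contributes (cᵢ δxᵢ)² to (δS)²:
  (2·δx)² = 48.4;  (3·δa)² = 0.0563;  (3·δw)² = 1.73;  (2·δd)² = 0.250
δS = √(50.5) = 7.10

7.10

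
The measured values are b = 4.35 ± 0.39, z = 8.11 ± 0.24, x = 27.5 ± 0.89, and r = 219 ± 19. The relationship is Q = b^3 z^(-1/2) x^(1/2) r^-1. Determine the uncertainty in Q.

0.196

Products/powers → add relative errors in quadrature, weighted by exponent:
  (3·δb/b)² = (3×0.0897)² = 0.0723;  (−½·δz/z)² = (-0.5×0.0296)² = 0.000219;  (½·δx/x)² = (0.5×0.0324)² = 0.000262;  (-1·δr/r)² = (-1×0.0868)² = 0.00753
δQ/Q = √(0.0804) = 0.283
Q = 0.692, so δQ = 0.283 × 0.692 = 0.196.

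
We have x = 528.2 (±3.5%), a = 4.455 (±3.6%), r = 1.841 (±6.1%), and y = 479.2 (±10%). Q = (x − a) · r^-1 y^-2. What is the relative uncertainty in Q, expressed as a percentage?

21.2%

Let u = x − a = 523.7. δu = √(δx² + δa²) = √(342 + 0.0257) = 18.5, so δu/u = 0.0353.
Q is then a monomial in u, r, y:
δQ/Q = √((δu/u)² + (-1·δr/r)² + (-2·δy/y)²) = √(0.00125 + 0.00372 + 0.0400) = 0.212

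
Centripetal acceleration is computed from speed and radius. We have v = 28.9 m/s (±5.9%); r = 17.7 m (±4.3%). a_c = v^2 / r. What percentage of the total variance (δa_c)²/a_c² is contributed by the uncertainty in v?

(δa_c/a_c)² = (2·δv/v)² + (-1·δr/r)²
  v term: (2×0.0590)² = 0.0139
  r term: (-1×0.0430)² = 0.00185
Total = 0.0158. Share from v = 0.0139/0.0158 = 0.883.

88.3%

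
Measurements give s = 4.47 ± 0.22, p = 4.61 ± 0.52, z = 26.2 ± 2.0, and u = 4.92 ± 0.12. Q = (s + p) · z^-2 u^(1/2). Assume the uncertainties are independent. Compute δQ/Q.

Let w = s + p = 9.08. δw = √(δs² + δp²) = √(0.0484 + 0.270) = 0.565, so δw/w = 0.0622.
Q is then a monomial in w, z, u:
δQ/Q = √((δw/w)² + (-2·δz/z)² + (½·δu/u)²) = √(0.00387 + 0.0233 + 0.000149) = 0.165

0.165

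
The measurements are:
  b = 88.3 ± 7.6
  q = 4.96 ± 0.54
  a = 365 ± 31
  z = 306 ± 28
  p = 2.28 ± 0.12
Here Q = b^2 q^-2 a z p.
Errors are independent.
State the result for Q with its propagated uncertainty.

(8.07 ± 2.49) × 10^7

Each factor contributes (exponent × relative error)² to (δQ/Q)²:
  (2·δb/b)² = (2×0.0861)² = 0.0296;  (-2·δq/q)² = (-2×0.109)² = 0.0474;  (1·δa/a)² = (1×0.0849)² = 0.00721;  (1·δz/z)² = (1×0.0915)² = 0.00837;  (1·δp/p)² = (1×0.0526)² = 0.00277
δQ/Q = √(0.0954) = 0.309
Q = 8.07e+07, so δQ = 0.309 × 8.07e+07 = 2.49e+07.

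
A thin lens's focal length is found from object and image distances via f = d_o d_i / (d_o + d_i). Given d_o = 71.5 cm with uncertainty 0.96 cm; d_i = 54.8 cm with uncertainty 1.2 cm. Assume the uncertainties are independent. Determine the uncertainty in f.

∂f/∂d_o = (d_i/(d_o+d_i))² = 0.188;  ∂f/∂d_i = (d_o/(d_o+d_i))² = 0.320
δf = √((∂f/∂d_o · δd_o)² + (∂f/∂d_i · δd_i)²) = √(0.0327 + 0.148) = 0.425 cm

0.425 cm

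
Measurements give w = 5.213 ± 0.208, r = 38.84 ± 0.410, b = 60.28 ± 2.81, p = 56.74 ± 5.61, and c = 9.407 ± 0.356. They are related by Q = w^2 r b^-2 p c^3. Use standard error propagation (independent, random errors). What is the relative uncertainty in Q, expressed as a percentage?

19.5%

Relative error in a monomial: (δQ/Q)² = Σ (nᵢ · δxᵢ/xᵢ)².
  (2·δw/w)² = (2×0.0399)² = 0.00637;  (1·δr/r)² = (1×0.0106)² = 0.000111;  (-2·δb/b)² = (-2×0.0466)² = 0.00869;  (1·δp/p)² = (1×0.0989)² = 0.00978;  (3·δc/c)² = (3×0.0378)² = 0.0129
δQ/Q = √(0.0378) = 0.195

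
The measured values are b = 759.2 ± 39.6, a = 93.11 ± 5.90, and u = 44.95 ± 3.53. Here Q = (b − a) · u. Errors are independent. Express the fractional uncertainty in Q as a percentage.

9.89%

Let w = b − a = 666.1. δw = √(δb² + δa²) = √(1570 + 34.8) = 40.0, so δw/w = 0.0601.
Q is then a monomial in w, u:
δQ/Q = √((δw/w)² + (1·δu/u)²) = √(0.00361 + 0.00617) = 0.0989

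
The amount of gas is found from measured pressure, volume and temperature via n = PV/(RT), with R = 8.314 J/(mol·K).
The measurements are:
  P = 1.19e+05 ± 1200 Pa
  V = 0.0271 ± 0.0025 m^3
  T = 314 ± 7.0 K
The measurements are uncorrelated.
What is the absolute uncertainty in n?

0.118 mol

Each factor contributes (exponent × relative error)² to (δn/n)²:
  (1·δP/P)² = (1×0.0101)² = 0.000102;  (1·δV/V)² = (1×0.0923)² = 0.00851;  (-1·δT/T)² = (-1×0.0223)² = 0.000497
δn/n = √(0.00911) = 0.0954
n = 1.24 mol, so δn = 0.0954 × 1.24 = 0.118 mol.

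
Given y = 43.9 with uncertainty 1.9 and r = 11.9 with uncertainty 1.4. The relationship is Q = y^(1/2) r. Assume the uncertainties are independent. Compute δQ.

9.43

Relative error in a monomial: (δQ/Q)² = Σ (nᵢ · δxᵢ/xᵢ)².
  (½·δy/y)² = (0.5×0.0433)² = 0.000468;  (1·δr/r)² = (1×0.118)² = 0.0138
δQ/Q = √(0.0143) = 0.120
Q = 78.8, so δQ = 0.120 × 78.8 = 9.43.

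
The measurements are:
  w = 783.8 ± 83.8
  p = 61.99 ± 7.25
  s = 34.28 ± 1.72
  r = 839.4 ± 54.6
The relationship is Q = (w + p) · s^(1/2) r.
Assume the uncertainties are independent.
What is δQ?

Let u = w + p = 845.8. δu = √(δw² + δp²) = √(7020 + 52.6) = 84.1, so δu/u = 0.0994.
Q is then a monomial in u, s, r:
δQ/Q = √((δu/u)² + (½·δs/s)² + (1·δr/r)²) = √(0.00989 + 0.000629 + 0.00423) = 0.121
Q = 4.157e+06, so δQ = 0.121 × 4.157e+06 = 5.05e+05.

5.05e+05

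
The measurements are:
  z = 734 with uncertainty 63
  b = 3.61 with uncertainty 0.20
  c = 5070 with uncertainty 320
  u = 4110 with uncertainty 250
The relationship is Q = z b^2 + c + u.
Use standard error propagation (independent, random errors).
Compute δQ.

1400

Let p = z·b^2 = 9570. δp/p = √((1·δz/z)² + (2·δb/b)²) = √(0.00737 + 0.0123) = 0.140, so δp = 1340.
Q = p + c + u: δQ = √(δp² + δc² + δu²) = √(1.8e+06 + 1.02e+05 + 62500) = 1400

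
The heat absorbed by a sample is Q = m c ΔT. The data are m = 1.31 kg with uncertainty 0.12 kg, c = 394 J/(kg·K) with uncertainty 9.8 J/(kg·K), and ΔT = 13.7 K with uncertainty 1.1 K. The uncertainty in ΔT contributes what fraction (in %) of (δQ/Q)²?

41.7%

(δQ/Q)² = (1·δm/m)² + (1·δc/c)² + (1·δΔT/ΔT)²
  m term: (1×0.0916)² = 0.00839
  c term: (1×0.0249)² = 0.000619
  ΔT term: (1×0.0803)² = 0.00645
Total = 0.0155. Share from ΔT = 0.00645/0.0155 = 0.417.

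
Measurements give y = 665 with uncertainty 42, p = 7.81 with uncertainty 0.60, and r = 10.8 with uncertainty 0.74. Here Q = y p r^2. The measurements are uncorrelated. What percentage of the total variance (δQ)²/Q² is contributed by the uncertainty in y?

(δQ/Q)² = (1·δy/y)² + (1·δp/p)² + (2·δr/r)²
  y term: (1×0.0632)² = 0.00399
  p term: (1×0.0768)² = 0.00590
  r term: (2×0.0685)² = 0.0188
Total = 0.0287. Share from y = 0.00399/0.0287 = 0.139.

13.9%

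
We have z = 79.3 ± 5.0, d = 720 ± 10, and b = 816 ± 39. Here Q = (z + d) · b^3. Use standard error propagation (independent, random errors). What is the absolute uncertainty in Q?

6.26e+10

Let u = z + d = 799. δu = √(δz² + δd²) = √(25.0 + 100) = 11.2, so δu/u = 0.0140.
Q is then a monomial in u, b:
δQ/Q = √((δu/u)² + (3·δb/b)²) = √(0.000196 + 0.0206) = 0.144
Q = 4.34e+11, so δQ = 0.144 × 4.34e+11 = 6.26e+10.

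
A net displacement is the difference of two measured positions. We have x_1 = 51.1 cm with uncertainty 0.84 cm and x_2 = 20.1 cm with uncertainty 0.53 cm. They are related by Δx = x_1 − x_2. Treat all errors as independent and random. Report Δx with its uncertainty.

Δx is a linear combination, so absolute uncertainties add in quadrature:
  (δx_1)² = 0.706;  (δx_2)² = 0.281
δΔx = √(0.986) = 0.993 cm
Δx = 31.0 cm.

31.0 ± 0.993 cm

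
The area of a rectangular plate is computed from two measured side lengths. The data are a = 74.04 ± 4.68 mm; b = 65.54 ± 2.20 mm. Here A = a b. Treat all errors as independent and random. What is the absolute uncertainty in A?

347 mm^2

For a monomial A ∝ a, b, fractional errors add in quadrature:
  (1·δa/a)² = (1×0.0632)² = 0.00400;  (1·δb/b)² = (1×0.0336)² = 0.00113
δA/A = √(0.00512) = 0.0716
A = 4853 mm^2, so δA = 0.0716 × 4853 = 347 mm^2.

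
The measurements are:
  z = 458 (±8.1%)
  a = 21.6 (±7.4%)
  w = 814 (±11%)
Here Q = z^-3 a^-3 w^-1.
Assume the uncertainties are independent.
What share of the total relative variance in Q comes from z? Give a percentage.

49.0%

(δQ/Q)² = (-3·δz/z)² + (-3·δa/a)² + (-1·δw/w)²
  z term: (-3×0.0810)² = 0.0590
  a term: (-3×0.0740)² = 0.0493
  w term: (-1×0.110)² = 0.0121
Total = 0.120. Share from z = 0.0590/0.120 = 0.490.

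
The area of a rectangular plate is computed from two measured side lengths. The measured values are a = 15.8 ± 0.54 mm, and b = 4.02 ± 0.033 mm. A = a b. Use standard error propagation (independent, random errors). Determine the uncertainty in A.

2.23 mm^2

Relative error in a monomial: (δA/A)² = Σ (nᵢ · δxᵢ/xᵢ)².
  (1·δa/a)² = (1×0.0342)² = 0.00117;  (1·δb/b)² = (1×0.00821)² = 6.74e-05
δA/A = √(0.00124) = 0.0351
A = 63.5 mm^2, so δA = 0.0351 × 63.5 = 2.23 mm^2.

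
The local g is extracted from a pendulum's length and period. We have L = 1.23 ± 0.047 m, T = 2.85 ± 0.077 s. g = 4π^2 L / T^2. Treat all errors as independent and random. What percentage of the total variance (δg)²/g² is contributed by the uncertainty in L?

33.3%

(δg/g)² = (1·δL/L)² + (-2·δT/T)²
  L term: (1×0.0382)² = 0.00146
  T term: (-2×0.0270)² = 0.00292
Total = 0.00438. Share from L = 0.00146/0.00438 = 0.333.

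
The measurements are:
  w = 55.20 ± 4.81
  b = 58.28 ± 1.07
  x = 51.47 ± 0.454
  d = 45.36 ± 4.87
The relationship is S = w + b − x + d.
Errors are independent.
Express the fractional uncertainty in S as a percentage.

For a sum/difference, combine absolute errors in quadrature:
  (δw)² = 23.1;  (δb)² = 1.14;  (δx)² = 0.206;  (δd)² = 23.7
δS = √(48.2) = 6.94
S = 107.4, so δS/S = 6.94/107.4 = 0.0647.

6.47%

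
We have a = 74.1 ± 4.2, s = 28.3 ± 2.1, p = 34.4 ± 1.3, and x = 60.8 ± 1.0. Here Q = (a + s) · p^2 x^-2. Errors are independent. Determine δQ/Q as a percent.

Let u = a + s = 102. δu = √(δa² + δs²) = √(17.6 + 4.41) = 4.70, so δu/u = 0.0459.
Q is then a monomial in u, p, x:
δQ/Q = √((δu/u)² + (2·δp/p)² + (-2·δx/x)²) = √(0.00210 + 0.00571 + 0.00108) = 0.0943

9.43%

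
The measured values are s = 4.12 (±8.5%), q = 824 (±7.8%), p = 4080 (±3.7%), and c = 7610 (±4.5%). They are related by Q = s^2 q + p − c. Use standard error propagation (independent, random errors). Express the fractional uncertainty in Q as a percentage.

Let w = s^2·q = 14000. δw/w = √((2·δs/s)² + (1·δq/q)²) = √(0.0289 + 0.00608) = 0.187, so δw = 2620.
Q = w + p − c: δQ = √(δw² + δp² + δc²) = √(6.84e+06 + 22800 + 1.17e+05) = 2640
Q = 10500, so δQ/Q = 2640/10500 = 0.253.

25.3%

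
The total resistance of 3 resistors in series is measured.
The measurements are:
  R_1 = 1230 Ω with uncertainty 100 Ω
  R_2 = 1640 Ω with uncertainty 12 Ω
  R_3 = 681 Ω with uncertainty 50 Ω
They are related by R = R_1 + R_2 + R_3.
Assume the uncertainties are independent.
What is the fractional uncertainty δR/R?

Each term contributes (cᵢ δxᵢ)² to (δR)²:
  (δR_1)² = 10000;  (δR_2)² = 144;  (δR_3)² = 2500
δR = √(12600) = 112 Ω
R = 3550 Ω, so δR/R = 112/3550 = 0.0317.

0.0317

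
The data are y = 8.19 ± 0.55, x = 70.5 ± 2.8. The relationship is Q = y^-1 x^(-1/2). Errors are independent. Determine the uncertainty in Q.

0.00102

Q is a product of powers, so relative uncertainties combine in quadrature:
  (-1·δy/y)² = (-1×0.0672)² = 0.00451;  (−½·δx/x)² = (-0.5×0.0397)² = 0.000394
δQ/Q = √(0.00490) = 0.0700
Q = 0.0145, so δQ = 0.0700 × 0.0145 = 0.00102.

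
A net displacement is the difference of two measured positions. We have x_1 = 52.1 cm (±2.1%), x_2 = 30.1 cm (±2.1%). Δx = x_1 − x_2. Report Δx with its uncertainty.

For a sum/difference, combine absolute errors in quadrature:
  (δx_1)² = 1.20;  (δx_2)² = 0.400
δΔx = √(1.60) = 1.26 cm
Δx = 22.0 cm.

22.0 ± 1.26 cm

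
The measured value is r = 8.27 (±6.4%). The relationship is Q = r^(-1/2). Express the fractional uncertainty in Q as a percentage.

3.20%

Q ∝ r^(-1/2), so δQ/Q = |−½| · δr/r = 0.5 × 0.0640 = 0.0320.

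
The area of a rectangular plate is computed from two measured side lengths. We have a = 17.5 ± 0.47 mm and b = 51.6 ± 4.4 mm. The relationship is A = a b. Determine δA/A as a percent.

A is a product of powers, so relative uncertainties combine in quadrature:
  (1·δa/a)² = (1×0.0269)² = 0.000721;  (1·δb/b)² = (1×0.0853)² = 0.00727
δA/A = √(0.00799) = 0.0894

8.94%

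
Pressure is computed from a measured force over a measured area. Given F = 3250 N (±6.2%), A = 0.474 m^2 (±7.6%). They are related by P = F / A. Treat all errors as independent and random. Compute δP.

Relative error in a monomial: (δP/P)² = Σ (nᵢ · δxᵢ/xᵢ)².
  (1·δF/F)² = (1×0.0620)² = 0.00384;  (-1·δA/A)² = (-1×0.0760)² = 0.00578
δP/P = √(0.00962) = 0.0981
P = 6860 Pa, so δP = 0.0981 × 6860 = 673 Pa.

673 Pa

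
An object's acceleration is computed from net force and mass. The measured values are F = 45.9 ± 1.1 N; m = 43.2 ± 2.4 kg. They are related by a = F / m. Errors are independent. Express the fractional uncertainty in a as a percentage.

Products/powers → add relative errors in quadrature, weighted by exponent:
  (1·δF/F)² = (1×0.0240)² = 0.000574;  (-1·δm/m)² = (-1×0.0556)² = 0.00309
δa/a = √(0.00366) = 0.0605

6.05%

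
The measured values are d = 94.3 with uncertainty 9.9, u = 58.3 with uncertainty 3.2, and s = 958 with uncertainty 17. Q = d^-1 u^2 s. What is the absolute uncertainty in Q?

For a monomial Q ∝ d^-1, u^2, s, fractional errors add in quadrature:
  (-1·δd/d)² = (-1×0.105)² = 0.0110;  (2·δu/u)² = (2×0.0549)² = 0.0121;  (1·δs/s)² = (1×0.0177)² = 0.000315
δQ/Q = √(0.0234) = 0.153
Q = 34500, so δQ = 0.153 × 34500 = 5280.

5280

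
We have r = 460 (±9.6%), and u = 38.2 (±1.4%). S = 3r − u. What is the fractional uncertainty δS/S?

0.0987

Each term contributes (cᵢ δxᵢ)² to (δS)²:
  (3·δr)² = 17600;  (δu)² = 0.286
δS = √(17600) = 132
S = 1340, so δS/S = 132/1340 = 0.0987.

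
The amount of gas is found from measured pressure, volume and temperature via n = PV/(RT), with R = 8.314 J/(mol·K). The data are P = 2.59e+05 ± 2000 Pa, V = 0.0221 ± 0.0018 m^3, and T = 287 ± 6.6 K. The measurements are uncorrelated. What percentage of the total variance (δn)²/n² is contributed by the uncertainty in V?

(δn/n)² = (1·δP/P)² + (1·δV/V)² + (-1·δT/T)²
  P term: (1×0.00772)² = 5.96e-05
  V term: (1×0.0814)² = 0.00663
  T term: (-1×0.0230)² = 0.000529
Total = 0.00722. Share from V = 0.00663/0.00722 = 0.919.

91.9%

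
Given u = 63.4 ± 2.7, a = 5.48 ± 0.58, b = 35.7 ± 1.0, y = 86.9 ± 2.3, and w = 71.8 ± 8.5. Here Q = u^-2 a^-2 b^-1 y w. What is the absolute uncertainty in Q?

Since Q is a product/quotient, work with relative uncertainties:
  (-2·δu/u)² = (-2×0.0426)² = 0.00725;  (-2·δa/a)² = (-2×0.106)² = 0.0448;  (-1·δb/b)² = (-1×0.0280)² = 0.000785;  (1·δy/y)² = (1×0.0265)² = 0.000701;  (1·δw/w)² = (1×0.118)² = 0.0140
δQ/Q = √(0.0676) = 0.260
Q = 0.00145, so δQ = 0.260 × 0.00145 = 0.000376.

0.000376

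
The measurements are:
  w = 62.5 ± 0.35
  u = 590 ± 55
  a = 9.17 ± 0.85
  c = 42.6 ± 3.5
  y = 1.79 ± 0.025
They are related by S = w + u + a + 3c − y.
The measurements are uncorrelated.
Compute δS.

Absolute uncertainties add in quadrature for a linear combination:
  (δw)² = 0.122;  (δu)² = 3020;  (δa)² = 0.722;  (3·δc)² = 110;  (δy)² = 0.000625
δS = √(3140) = 56.0

56.0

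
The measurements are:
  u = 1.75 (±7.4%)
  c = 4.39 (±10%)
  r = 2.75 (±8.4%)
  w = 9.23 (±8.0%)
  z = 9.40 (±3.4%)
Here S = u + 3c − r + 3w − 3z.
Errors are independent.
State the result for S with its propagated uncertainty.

11.7 ± 2.76

Sums and differences: (δS)² = Σ (cᵢ δxᵢ)².
  (δu)² = 0.0168;  (3·δc)² = 1.73;  (δr)² = 0.0534;  (3·δw)² = 4.91;  (3·δz)² = 0.919
δS = √(7.63) = 2.76
S = 11.7.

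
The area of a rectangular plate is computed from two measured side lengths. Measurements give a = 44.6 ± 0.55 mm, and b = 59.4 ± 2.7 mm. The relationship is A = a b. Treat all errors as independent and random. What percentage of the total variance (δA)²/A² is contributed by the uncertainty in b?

93.1%

(δA/A)² = (1·δa/a)² + (1·δb/b)²
  a term: (1×0.0123)² = 0.000152
  b term: (1×0.0455)² = 0.00207
Total = 0.00222. Share from b = 0.00207/0.00222 = 0.931.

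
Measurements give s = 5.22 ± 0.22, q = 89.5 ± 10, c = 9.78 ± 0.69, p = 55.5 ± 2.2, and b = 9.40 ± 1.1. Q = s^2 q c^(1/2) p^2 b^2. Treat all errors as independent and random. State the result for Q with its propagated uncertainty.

Q is a product of powers, so relative uncertainties combine in quadrature:
  (2·δs/s)² = (2×0.0421)² = 0.00711;  (1·δq/q)² = (1×0.112)² = 0.0125;  (½·δc/c)² = (0.5×0.0706)² = 0.00124;  (2·δp/p)² = (2×0.0396)² = 0.00629;  (2·δb/b)² = (2×0.117)² = 0.0548
δQ/Q = √(0.0819) = 0.286
Q = 2.08e+09, so δQ = 0.286 × 2.08e+09 = 5.94e+08.

(2.08 ± 0.594) × 10^9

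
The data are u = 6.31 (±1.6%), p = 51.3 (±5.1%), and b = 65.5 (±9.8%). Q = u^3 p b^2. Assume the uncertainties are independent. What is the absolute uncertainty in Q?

Each factor contributes (exponent × relative error)² to (δQ/Q)²:
  (3·δu/u)² = (3×0.0160)² = 0.00230;  (1·δp/p)² = (1×0.0510)² = 0.00260;  (2·δb/b)² = (2×0.0980)² = 0.0384
δQ/Q = √(0.0433) = 0.208
Q = 5.53e+07, so δQ = 0.208 × 5.53e+07 = 1.15e+07.

1.15e+07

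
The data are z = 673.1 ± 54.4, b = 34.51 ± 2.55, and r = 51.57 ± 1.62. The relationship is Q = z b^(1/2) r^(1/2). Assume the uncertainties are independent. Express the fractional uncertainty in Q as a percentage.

9.02%

Each factor contributes (exponent × relative error)² to (δQ/Q)²:
  (1·δz/z)² = (1×0.0808)² = 0.00653;  (½·δb/b)² = (0.5×0.0739)² = 0.00136;  (½·δr/r)² = (0.5×0.0314)² = 0.000247
δQ/Q = √(0.00814) = 0.0902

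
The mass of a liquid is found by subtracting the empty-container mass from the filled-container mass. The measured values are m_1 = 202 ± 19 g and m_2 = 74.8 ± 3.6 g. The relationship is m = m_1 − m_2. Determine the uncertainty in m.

19.3 g

For a sum/difference, combine absolute errors in quadrature:
  (δm_1)² = 361;  (δm_2)² = 13.0
δm = √(374) = 19.3 g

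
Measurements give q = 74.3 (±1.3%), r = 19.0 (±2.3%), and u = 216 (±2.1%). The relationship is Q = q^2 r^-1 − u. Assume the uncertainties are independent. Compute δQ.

11.1

Let p = q^2·r^-1 = 291. δp/p = √((2·δq/q)² + (-1·δr/r)²) = √(0.000676 + 0.000529) = 0.0347, so δp = 10.1.
Q = p − u: δQ = √(δp² + δu²) = √(102 + 20.6) = 11.1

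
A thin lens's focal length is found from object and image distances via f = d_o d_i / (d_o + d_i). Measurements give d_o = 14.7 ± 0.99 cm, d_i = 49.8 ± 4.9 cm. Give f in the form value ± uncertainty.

11.3 ± 0.643 cm

∂f/∂d_o = (d_i/(d_o+d_i))² = 0.596;  ∂f/∂d_i = (d_o/(d_o+d_i))² = 0.0519
δf = √((∂f/∂d_o · δd_o)² + (∂f/∂d_i · δd_i)²) = √(0.348 + 0.0648) = 0.643 cm
f = 11.3 cm.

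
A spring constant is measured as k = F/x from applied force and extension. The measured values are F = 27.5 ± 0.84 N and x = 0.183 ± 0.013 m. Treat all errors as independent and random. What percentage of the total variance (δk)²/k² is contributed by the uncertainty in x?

(δk/k)² = (1·δF/F)² + (-1·δx/x)²
  F term: (1×0.0305)² = 0.000933
  x term: (-1×0.0710)² = 0.00505
Total = 0.00598. Share from x = 0.00505/0.00598 = 0.844.

84.4%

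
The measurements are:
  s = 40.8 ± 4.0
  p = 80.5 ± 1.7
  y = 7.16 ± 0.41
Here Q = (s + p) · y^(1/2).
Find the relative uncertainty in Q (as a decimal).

Let u = s + p = 121. δu = √(δs² + δp²) = √(16.0 + 2.89) = 4.35, so δu/u = 0.0358.
Q is then a monomial in u, y:
δQ/Q = √((δu/u)² + (½·δy/y)²) = √(0.00128 + 0.000820) = 0.0459

0.0459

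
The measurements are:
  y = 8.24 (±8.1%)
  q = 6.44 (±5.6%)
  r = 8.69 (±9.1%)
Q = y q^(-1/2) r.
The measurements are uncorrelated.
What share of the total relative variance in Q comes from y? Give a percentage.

(δQ/Q)² = (1·δy/y)² + (−½·δq/q)² + (1·δr/r)²
  y term: (1×0.0810)² = 0.00656
  q term: (-0.5×0.0560)² = 0.000784
  r term: (1×0.0910)² = 0.00828
Total = 0.0156. Share from y = 0.00656/0.0156 = 0.420.

42.0%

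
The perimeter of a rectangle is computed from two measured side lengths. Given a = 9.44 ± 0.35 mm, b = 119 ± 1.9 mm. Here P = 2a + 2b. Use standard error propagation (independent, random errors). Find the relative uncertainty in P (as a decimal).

Absolute uncertainties add in quadrature for a linear combination:
  (2·δa)² = 0.490;  (2·δb)² = 14.4
δP = √(14.9) = 3.86 mm
P = 257 mm, so δP/P = 3.86/257 = 0.0150.

0.0150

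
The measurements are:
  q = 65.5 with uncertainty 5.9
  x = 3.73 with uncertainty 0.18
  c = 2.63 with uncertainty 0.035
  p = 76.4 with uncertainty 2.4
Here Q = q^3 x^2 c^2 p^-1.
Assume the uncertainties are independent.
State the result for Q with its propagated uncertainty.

For a monomial Q ∝ q^3, x^2, c^2, p^-1, fractional errors add in quadrature:
  (3·δq/q)² = (3×0.0901)² = 0.0730;  (2·δx/x)² = (2×0.0483)² = 0.00932;  (2·δc/c)² = (2×0.0133)² = 0.000708;  (-1·δp/p)² = (-1×0.0314)² = 0.000987
δQ/Q = √(0.0840) = 0.290
Q = 3.54e+05, so δQ = 0.290 × 3.54e+05 = 1.03e+05.

(3.54 ± 1.03) × 10^5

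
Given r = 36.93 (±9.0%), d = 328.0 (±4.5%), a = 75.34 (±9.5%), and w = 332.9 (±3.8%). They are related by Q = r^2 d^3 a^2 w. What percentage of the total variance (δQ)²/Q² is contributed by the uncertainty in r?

36.7%

(δQ/Q)² = (2·δr/r)² + (3·δd/d)² + (2·δa/a)² + (1·δw/w)²
  r term: (2×0.0900)² = 0.0324
  d term: (3×0.0450)² = 0.0182
  a term: (2×0.0950)² = 0.0361
  w term: (1×0.0380)² = 0.00144
Total = 0.0882. Share from r = 0.0324/0.0882 = 0.367.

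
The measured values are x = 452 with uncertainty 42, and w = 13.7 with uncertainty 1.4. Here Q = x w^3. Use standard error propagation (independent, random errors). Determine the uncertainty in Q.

For a monomial Q ∝ x, w^3, fractional errors add in quadrature:
  (1·δx/x)² = (1×0.0929)² = 0.00863;  (3·δw/w)² = (3×0.102)² = 0.0940
δQ/Q = √(0.103) = 0.320
Q = 1.16e+06, so δQ = 0.320 × 1.16e+06 = 3.72e+05.

3.72e+05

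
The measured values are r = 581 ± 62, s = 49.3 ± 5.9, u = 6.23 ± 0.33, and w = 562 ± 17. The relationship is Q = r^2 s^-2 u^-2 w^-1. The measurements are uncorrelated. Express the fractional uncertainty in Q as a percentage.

33.9%

Each factor contributes (exponent × relative error)² to (δQ/Q)²:
  (2·δr/r)² = (2×0.107)² = 0.0456;  (-2·δs/s)² = (-2×0.120)² = 0.0573;  (-2·δu/u)² = (-2×0.0530)² = 0.0112;  (-1·δw/w)² = (-1×0.0302)² = 0.000915
δQ/Q = √(0.115) = 0.339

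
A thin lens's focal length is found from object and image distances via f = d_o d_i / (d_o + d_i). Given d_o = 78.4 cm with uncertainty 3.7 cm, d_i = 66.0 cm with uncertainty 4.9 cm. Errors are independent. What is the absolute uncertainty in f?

∂f/∂d_o = (d_i/(d_o+d_i))² = 0.209;  ∂f/∂d_i = (d_o/(d_o+d_i))² = 0.295
δf = √((∂f/∂d_o · δd_o)² + (∂f/∂d_i · δd_i)²) = √(0.597 + 2.09) = 1.64 cm

1.64 cm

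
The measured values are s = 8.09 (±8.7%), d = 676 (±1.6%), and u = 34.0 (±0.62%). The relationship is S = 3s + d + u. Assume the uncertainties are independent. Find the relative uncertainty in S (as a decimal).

0.0150

For a sum/difference, combine absolute errors in quadrature:
  (3·δs)² = 4.46;  (δd)² = 117;  (δu)² = 0.0444
δS = √(121) = 11.0
S = 734, so δS/S = 11.0/734 = 0.0150.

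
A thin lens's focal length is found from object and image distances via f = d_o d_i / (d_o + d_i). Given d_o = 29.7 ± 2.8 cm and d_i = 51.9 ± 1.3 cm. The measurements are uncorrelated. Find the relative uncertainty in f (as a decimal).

0.0607

∂f/∂d_o = (d_i/(d_o+d_i))² = 0.405;  ∂f/∂d_i = (d_o/(d_o+d_i))² = 0.132
δf = √((∂f/∂d_o · δd_o)² + (∂f/∂d_i · δd_i)²) = √(1.28 + 0.0297) = 1.15 cm
f = 18.9 cm, so δf/f = 1.15/18.9 = 0.0607.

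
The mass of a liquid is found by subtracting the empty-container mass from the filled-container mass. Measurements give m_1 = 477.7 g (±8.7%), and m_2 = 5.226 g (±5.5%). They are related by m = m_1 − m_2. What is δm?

41.6 g

Each term contributes (cᵢ δxᵢ)² to (δm)²:
  (δm_1)² = 1730;  (δm_2)² = 0.0826
δm = √(1730) = 41.6 g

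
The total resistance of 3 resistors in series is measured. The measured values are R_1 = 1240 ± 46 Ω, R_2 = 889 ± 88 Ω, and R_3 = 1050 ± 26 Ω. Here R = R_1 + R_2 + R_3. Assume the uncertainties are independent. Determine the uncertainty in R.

103 Ω

Each term contributes (cᵢ δxᵢ)² to (δR)²:
  (δR_1)² = 2120;  (δR_2)² = 7740;  (δR_3)² = 676
δR = √(10500) = 103 Ω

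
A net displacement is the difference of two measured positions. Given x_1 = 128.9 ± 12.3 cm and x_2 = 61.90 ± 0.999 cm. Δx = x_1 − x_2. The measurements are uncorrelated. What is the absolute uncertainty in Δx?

Absolute uncertainties add in quadrature for a linear combination:
  (δx_1)² = 151;  (δx_2)² = 0.998
δΔx = √(152) = 12.3 cm

12.3 cm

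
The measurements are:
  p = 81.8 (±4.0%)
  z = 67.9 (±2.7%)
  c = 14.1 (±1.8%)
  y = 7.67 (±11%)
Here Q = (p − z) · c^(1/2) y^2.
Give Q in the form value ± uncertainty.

3070 ± 1070

Let u = p − z = 13.9. δu = √(δp² + δz²) = √(10.7 + 3.36) = 3.75, so δu/u = 0.270.
Q is then a monomial in u, c, y:
δQ/Q = √((δu/u)² + (½·δc/c)² + (2·δy/y)²) = √(0.0728 + 8.1e-05 + 0.0484) = 0.348
Q = 3070, so δQ = 0.348 × 3070 = 1070.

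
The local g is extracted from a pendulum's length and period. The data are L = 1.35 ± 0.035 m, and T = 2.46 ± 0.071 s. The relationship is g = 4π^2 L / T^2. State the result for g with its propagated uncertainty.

8.81 ± 0.557 m/s^2

For a monomial g ∝ L, T^-2, fractional errors add in quadrature:
  (1·δL/L)² = (1×0.0259)² = 0.000672;  (-2·δT/T)² = (-2×0.0289)² = 0.00333
δg/g = √(0.00400) = 0.0633
g = 8.81 m/s^2, so δg = 0.0633 × 8.81 = 0.557 m/s^2.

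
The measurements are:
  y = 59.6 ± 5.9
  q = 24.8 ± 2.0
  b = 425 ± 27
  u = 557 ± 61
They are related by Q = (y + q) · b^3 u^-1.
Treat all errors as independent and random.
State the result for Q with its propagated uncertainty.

(1.16 ± 0.270) × 10^7

Let w = y + q = 84.4. δw = √(δy² + δq²) = √(34.8 + 4.00) = 6.23, so δw/w = 0.0738.
Q is then a monomial in w, b, u:
δQ/Q = √((δw/w)² + (3·δb/b)² + (-1·δu/u)²) = √(0.00545 + 0.0363 + 0.0120) = 0.232
Q = 1.16e+07, so δQ = 0.232 × 1.16e+07 = 2.7e+06.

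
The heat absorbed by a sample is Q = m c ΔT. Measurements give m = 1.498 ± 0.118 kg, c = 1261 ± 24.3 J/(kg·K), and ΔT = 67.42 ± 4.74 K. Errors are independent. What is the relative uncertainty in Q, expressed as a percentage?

10.7%

Relative error in a monomial: (δQ/Q)² = Σ (nᵢ · δxᵢ/xᵢ)².
  (1·δm/m)² = (1×0.0788)² = 0.00620;  (1·δc/c)² = (1×0.0193)² = 0.000371;  (1·δΔT/ΔT)² = (1×0.0703)² = 0.00494
δQ/Q = √(0.0115) = 0.107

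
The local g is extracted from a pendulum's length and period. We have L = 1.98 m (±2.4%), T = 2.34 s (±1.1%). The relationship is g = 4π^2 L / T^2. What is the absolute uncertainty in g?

0.465 m/s^2

Products/powers → add relative errors in quadrature, weighted by exponent:
  (1·δL/L)² = (1×0.0240)² = 0.000576;  (-2·δT/T)² = (-2×0.0110)² = 0.000484
δg/g = √(0.00106) = 0.0326
g = 14.3 m/s^2, so δg = 0.0326 × 14.3 = 0.465 m/s^2.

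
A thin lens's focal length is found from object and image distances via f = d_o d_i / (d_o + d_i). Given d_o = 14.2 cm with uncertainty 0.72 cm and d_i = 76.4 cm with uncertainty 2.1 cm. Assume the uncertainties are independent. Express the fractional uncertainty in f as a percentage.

∂f/∂d_o = (d_i/(d_o+d_i))² = 0.711;  ∂f/∂d_i = (d_o/(d_o+d_i))² = 0.0246
δf = √((∂f/∂d_o · δd_o)² + (∂f/∂d_i · δd_i)²) = √(0.262 + 0.00266) = 0.515 cm
f = 12.0 cm, so δf/f = 0.515/12.0 = 0.0430.

4.30%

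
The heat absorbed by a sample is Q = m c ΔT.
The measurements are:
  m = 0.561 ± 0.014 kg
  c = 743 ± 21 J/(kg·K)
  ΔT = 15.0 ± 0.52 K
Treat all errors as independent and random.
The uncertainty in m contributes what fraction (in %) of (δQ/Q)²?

23.7%

(δQ/Q)² = (1·δm/m)² + (1·δc/c)² + (1·δΔT/ΔT)²
  m term: (1×0.0250)² = 0.000623
  c term: (1×0.0283)² = 0.000799
  ΔT term: (1×0.0347)² = 0.00120
Total = 0.00262. Share from m = 0.000623/0.00262 = 0.237.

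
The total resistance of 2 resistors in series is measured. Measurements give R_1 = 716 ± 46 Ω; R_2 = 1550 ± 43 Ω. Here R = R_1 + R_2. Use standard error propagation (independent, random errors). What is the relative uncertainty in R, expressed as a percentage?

For a sum/difference, combine absolute errors in quadrature:
  (δR_1)² = 2120;  (δR_2)² = 1850
δR = √(3960) = 63.0 Ω
R = 2270 Ω, so δR/R = 63.0/2270 = 0.0278.

2.78%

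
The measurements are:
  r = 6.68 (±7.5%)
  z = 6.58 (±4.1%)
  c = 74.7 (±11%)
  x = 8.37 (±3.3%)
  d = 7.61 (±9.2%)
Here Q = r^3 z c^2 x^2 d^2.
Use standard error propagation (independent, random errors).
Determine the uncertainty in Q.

1.65e+10

Since Q is a product/quotient, work with relative uncertainties:
  (3·δr/r)² = (3×0.0750)² = 0.0506;  (1·δz/z)² = (1×0.0410)² = 0.00168;  (2·δc/c)² = (2×0.110)² = 0.0484;  (2·δx/x)² = (2×0.0330)² = 0.00436;  (2·δd/d)² = (2×0.0920)² = 0.0339
δQ/Q = √(0.139) = 0.373
Q = 4.44e+10, so δQ = 0.373 × 4.44e+10 = 1.65e+10.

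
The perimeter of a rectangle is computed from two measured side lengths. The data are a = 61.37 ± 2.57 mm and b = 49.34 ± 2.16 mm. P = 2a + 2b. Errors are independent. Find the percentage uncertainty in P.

3.03%

Absolute uncertainties add in quadrature for a linear combination:
  (2·δa)² = 26.4;  (2·δb)² = 18.7
δP = √(45.1) = 6.71 mm
P = 221.4 mm, so δP/P = 6.71/221.4 = 0.0303.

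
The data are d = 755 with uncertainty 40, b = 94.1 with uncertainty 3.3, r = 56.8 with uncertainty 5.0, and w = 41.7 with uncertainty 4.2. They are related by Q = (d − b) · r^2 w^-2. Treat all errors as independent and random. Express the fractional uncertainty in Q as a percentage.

27.4%

Let u = d − b = 661. δu = √(δd² + δb²) = √(1600 + 10.9) = 40.1, so δu/u = 0.0607.
Q is then a monomial in u, r, w:
δQ/Q = √((δu/u)² + (2·δr/r)² + (-2·δw/w)²) = √(0.00369 + 0.0310 + 0.0406) = 0.274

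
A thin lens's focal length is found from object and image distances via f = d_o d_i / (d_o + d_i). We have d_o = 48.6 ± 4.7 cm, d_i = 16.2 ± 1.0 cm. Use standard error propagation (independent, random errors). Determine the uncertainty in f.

∂f/∂d_o = (d_i/(d_o+d_i))² = 0.0625;  ∂f/∂d_i = (d_o/(d_o+d_i))² = 0.562
δf = √((∂f/∂d_o · δd_o)² + (∂f/∂d_i · δd_i)²) = √(0.0863 + 0.316) = 0.635 cm

0.635 cm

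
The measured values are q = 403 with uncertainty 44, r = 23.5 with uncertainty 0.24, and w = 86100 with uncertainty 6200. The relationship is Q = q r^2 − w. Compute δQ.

Let p = q·r^2 = 2.23e+05. δp/p = √((1·δq/q)² + (2·δr/r)²) = √(0.0119 + 0.000417) = 0.111, so δp = 24700.
Q = p − w: δQ = √(δp² + δw²) = √(6.11e+08 + 3.84e+07) = 25500

25500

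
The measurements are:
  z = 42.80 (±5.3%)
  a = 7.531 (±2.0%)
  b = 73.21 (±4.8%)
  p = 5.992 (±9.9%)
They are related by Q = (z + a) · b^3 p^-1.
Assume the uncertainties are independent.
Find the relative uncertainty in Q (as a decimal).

Let u = z + a = 50.33. δu = √(δz² + δa²) = √(5.15 + 0.0227) = 2.27, so δu/u = 0.0452.
Q is then a monomial in u, b, p:
δQ/Q = √((δu/u)² + (3·δb/b)² + (-1·δp/p)²) = √(0.00204 + 0.0207 + 0.00980) = 0.180

0.180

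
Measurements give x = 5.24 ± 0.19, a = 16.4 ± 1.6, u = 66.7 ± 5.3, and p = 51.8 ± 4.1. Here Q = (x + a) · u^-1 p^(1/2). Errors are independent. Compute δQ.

0.271

Let w = x + a = 21.6. δw = √(δx² + δa²) = √(0.0361 + 2.56) = 1.61, so δw/w = 0.0745.
Q is then a monomial in w, u, p:
δQ/Q = √((δw/w)² + (-1·δu/u)² + (½·δp/p)²) = √(0.00554 + 0.00631 + 0.00157) = 0.116
Q = 2.34, so δQ = 0.116 × 2.34 = 0.271.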